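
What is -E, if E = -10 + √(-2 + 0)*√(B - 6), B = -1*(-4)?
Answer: 12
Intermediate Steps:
B = 4
E = -12 (E = -10 + √(-2 + 0)*√(4 - 6) = -10 + √(-2)*√(-2) = -10 + (I*√2)*(I*√2) = -10 - 2 = -12)
-E = -1*(-12) = 12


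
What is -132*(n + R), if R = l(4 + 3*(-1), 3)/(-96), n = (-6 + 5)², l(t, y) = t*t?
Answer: -1045/8 ≈ -130.63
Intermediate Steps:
l(t, y) = t²
n = 1 (n = (-1)² = 1)
R = -1/96 (R = (4 + 3*(-1))²/(-96) = (4 - 3)²*(-1/96) = 1²*(-1/96) = 1*(-1/96) = -1/96 ≈ -0.010417)
-132*(n + R) = -132*(1 - 1/96) = -132*95/96 = -1045/8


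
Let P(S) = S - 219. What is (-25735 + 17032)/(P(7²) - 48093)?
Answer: 8703/48263 ≈ 0.18032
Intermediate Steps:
P(S) = -219 + S
(-25735 + 17032)/(P(7²) - 48093) = (-25735 + 17032)/((-219 + 7²) - 48093) = -8703/((-219 + 49) - 48093) = -8703/(-170 - 48093) = -8703/(-48263) = -8703*(-1/48263) = 8703/48263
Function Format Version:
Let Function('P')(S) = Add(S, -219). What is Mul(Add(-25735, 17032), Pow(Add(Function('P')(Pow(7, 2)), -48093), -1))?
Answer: Rational(8703, 48263) ≈ 0.18032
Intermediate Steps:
Function('P')(S) = Add(-219, S)
Mul(Add(-25735, 17032), Pow(Add(Function('P')(Pow(7, 2)), -48093), -1)) = Mul(Add(-25735, 17032), Pow(Add(Add(-219, Pow(7, 2)), -48093), -1)) = Mul(-8703, Pow(Add(Add(-219, 49), -48093), -1)) = Mul(-8703, Pow(Add(-170, -48093), -1)) = Mul(-8703, Pow(-48263, -1)) = Mul(-8703, Rational(-1, 48263)) = Rational(8703, 48263)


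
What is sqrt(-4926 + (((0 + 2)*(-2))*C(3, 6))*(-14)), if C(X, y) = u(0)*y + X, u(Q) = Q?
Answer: I*sqrt(4758) ≈ 68.978*I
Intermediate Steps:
C(X, y) = X (C(X, y) = 0*y + X = 0 + X = X)
sqrt(-4926 + (((0 + 2)*(-2))*C(3, 6))*(-14)) = sqrt(-4926 + (((0 + 2)*(-2))*3)*(-14)) = sqrt(-4926 + ((2*(-2))*3)*(-14)) = sqrt(-4926 - 4*3*(-14)) = sqrt(-4926 - 12*(-14)) = sqrt(-4926 + 168) = sqrt(-4758) = I*sqrt(4758)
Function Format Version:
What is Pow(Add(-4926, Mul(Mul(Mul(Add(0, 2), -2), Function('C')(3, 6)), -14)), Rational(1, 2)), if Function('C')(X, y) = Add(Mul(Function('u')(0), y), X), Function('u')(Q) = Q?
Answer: Mul(I, Pow(4758, Rational(1, 2))) ≈ Mul(68.978, I)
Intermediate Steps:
Function('C')(X, y) = X (Function('C')(X, y) = Add(Mul(0, y), X) = Add(0, X) = X)
Pow(Add(-4926, Mul(Mul(Mul(Add(0, 2), -2), Function('C')(3, 6)), -14)), Rational(1, 2)) = Pow(Add(-4926, Mul(Mul(Mul(Add(0, 2), -2), 3), -14)), Rational(1, 2)) = Pow(Add(-4926, Mul(Mul(Mul(2, -2), 3), -14)), Rational(1, 2)) = Pow(Add(-4926, Mul(Mul(-4, 3), -14)), Rational(1, 2)) = Pow(Add(-4926, Mul(-12, -14)), Rational(1, 2)) = Pow(Add(-4926, 168), Rational(1, 2)) = Pow(-4758, Rational(1, 2)) = Mul(I, Pow(4758, Rational(1, 2)))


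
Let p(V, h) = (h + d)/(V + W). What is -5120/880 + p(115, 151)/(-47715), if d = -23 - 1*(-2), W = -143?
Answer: -8550385/1469622 ≈ -5.8181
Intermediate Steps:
d = -21 (d = -23 + 2 = -21)
p(V, h) = (-21 + h)/(-143 + V) (p(V, h) = (h - 21)/(V - 143) = (-21 + h)/(-143 + V))
-5120/880 + p(115, 151)/(-47715) = -5120/880 + ((-21 + 151)/(-143 + 115))/(-47715) = -5120*1/880 + (130/(-28))*(-1/47715) = -64/11 - 1/28*130*(-1/47715) = -64/11 - 65/14*(-1/47715) = -64/11 + 13/133602 = -8550385/1469622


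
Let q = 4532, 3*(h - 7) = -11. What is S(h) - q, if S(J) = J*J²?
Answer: -121364/27 ≈ -4495.0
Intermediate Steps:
h = 10/3 (h = 7 + (⅓)*(-11) = 7 - 11/3 = 10/3 ≈ 3.3333)
S(J) = J³
S(h) - q = (10/3)³ - 1*4532 = 1000/27 - 4532 = -121364/27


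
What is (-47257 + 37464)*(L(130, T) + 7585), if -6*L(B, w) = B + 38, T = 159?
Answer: -74005701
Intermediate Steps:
L(B, w) = -19/3 - B/6 (L(B, w) = -(B + 38)/6 = -(38 + B)/6 = -19/3 - B/6)
(-47257 + 37464)*(L(130, T) + 7585) = (-47257 + 37464)*((-19/3 - ⅙*130) + 7585) = -9793*((-19/3 - 65/3) + 7585) = -9793*(-28 + 7585) = -9793*7557 = -74005701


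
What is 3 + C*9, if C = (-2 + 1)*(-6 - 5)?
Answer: 102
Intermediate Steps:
C = 11 (C = -1*(-11) = 11)
3 + C*9 = 3 + 11*9 = 3 + 99 = 102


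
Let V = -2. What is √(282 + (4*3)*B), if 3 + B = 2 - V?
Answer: 7*√6 ≈ 17.146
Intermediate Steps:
B = 1 (B = -3 + (2 - 1*(-2)) = -3 + (2 + 2) = -3 + 4 = 1)
√(282 + (4*3)*B) = √(282 + (4*3)*1) = √(282 + 12*1) = √(282 + 12) = √294 = 7*√6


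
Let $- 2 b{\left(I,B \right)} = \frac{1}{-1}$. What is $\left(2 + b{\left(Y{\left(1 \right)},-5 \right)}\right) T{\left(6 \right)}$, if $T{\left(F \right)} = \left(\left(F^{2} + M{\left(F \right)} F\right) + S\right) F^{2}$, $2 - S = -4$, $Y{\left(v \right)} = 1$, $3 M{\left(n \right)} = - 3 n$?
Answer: $540$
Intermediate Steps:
$M{\left(n \right)} = - n$ ($M{\left(n \right)} = \frac{\left(-3\right) n}{3} = - n$)
$S = 6$ ($S = 2 - -4 = 2 + 4 = 6$)
$b{\left(I,B \right)} = \frac{1}{2}$ ($b{\left(I,B \right)} = - \frac{1}{2 \left(-1\right)} = \left(- \frac{1}{2}\right) \left(-1\right) = \frac{1}{2}$)
$T{\left(F \right)} = 6 F^{2}$ ($T{\left(F \right)} = \left(\left(F^{2} + - F F\right) + 6\right) F^{2} = \left(\left(F^{2} - F^{2}\right) + 6\right) F^{2} = \left(0 + 6\right) F^{2} = 6 F^{2}$)
$\left(2 + b{\left(Y{\left(1 \right)},-5 \right)}\right) T{\left(6 \right)} = \left(2 + \frac{1}{2}\right) 6 \cdot 6^{2} = \frac{5 \cdot 6 \cdot 36}{2} = \frac{5}{2} \cdot 216 = 540$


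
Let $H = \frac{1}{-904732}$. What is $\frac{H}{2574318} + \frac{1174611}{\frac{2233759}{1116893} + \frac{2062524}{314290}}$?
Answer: $\frac{480162616587233554228596748939}{3500200913264394142120296} \approx 1.3718 \cdot 10^{5}$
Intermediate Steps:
$H = - \frac{1}{904732} \approx -1.1053 \cdot 10^{-6}$
$\frac{H}{2574318} + \frac{1174611}{\frac{2233759}{1116893} + \frac{2062524}{314290}} = - \frac{1}{904732 \cdot 2574318} + \frac{1174611}{\frac{2233759}{1116893} + \frac{2062524}{314290}} = \left(- \frac{1}{904732}\right) \frac{1}{2574318} + \frac{1174611}{2233759 \cdot \frac{1}{1116893} + 2062524 \cdot \frac{1}{314290}} = - \frac{1}{2329067872776} + \frac{1174611}{\frac{2233759}{1116893} + \frac{1031262}{157145}} = - \frac{1}{2329067872776} + \frac{1174611}{\frac{1502833367021}{175514150485}} = - \frac{1}{2329067872776} + 1174611 \cdot \frac{175514150485}{1502833367021} = - \frac{1}{2329067872776} + \frac{206160851815336335}{1502833367021} = \frac{480162616587233554228596748939}{3500200913264394142120296}$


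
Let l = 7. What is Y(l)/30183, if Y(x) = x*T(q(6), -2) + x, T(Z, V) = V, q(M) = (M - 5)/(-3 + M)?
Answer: -7/30183 ≈ -0.00023192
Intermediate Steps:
q(M) = (-5 + M)/(-3 + M)
Y(x) = -x (Y(x) = x*(-2) + x = -2*x + x = -x)
Y(l)/30183 = -1*7/30183 = -7*1/30183 = -7/30183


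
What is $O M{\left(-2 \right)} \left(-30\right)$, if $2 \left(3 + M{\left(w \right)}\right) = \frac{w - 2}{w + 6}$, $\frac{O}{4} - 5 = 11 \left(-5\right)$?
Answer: $-21000$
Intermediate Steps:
$O = -200$ ($O = 20 + 4 \cdot 11 \left(-5\right) = 20 + 4 \left(-55\right) = 20 - 220 = -200$)
$M{\left(w \right)} = -3 + \frac{-2 + w}{2 \left(6 + w\right)}$ ($M{\left(w \right)} = -3 + \frac{\left(w - 2\right) \frac{1}{w + 6}}{2} = -3 + \frac{\left(-2 + w\right) \frac{1}{6 + w}}{2} = -3 + \frac{\frac{1}{6 + w} \left(-2 + w\right)}{2} = -3 + \frac{-2 + w}{2 \left(6 + w\right)}$)
$O M{\left(-2 \right)} \left(-30\right) = - 200 \frac{-38 - -10}{2 \left(6 - 2\right)} \left(-30\right) = - 200 \frac{-38 + 10}{2 \cdot 4} \left(-30\right) = - 200 \cdot \frac{1}{2} \cdot \frac{1}{4} \left(-28\right) \left(-30\right) = \left(-200\right) \left(- \frac{7}{2}\right) \left(-30\right) = 700 \left(-30\right) = -21000$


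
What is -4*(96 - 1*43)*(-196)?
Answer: 41552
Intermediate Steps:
-4*(96 - 1*43)*(-196) = -4*(96 - 43)*(-196) = -4*53*(-196) = -212*(-196) = 41552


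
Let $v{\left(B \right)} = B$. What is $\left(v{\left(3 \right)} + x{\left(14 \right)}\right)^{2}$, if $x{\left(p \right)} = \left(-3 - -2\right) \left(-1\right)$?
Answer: $16$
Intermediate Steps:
$x{\left(p \right)} = 1$ ($x{\left(p \right)} = \left(-3 + 2\right) \left(-1\right) = \left(-1\right) \left(-1\right) = 1$)
$\left(v{\left(3 \right)} + x{\left(14 \right)}\right)^{2} = \left(3 + 1\right)^{2} = 4^{2} = 16$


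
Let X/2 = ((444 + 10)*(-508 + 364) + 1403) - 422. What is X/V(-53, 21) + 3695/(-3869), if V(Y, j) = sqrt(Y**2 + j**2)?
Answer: -3695/3869 - 12879*sqrt(130)/65 ≈ -2260.1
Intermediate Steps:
X = -128790 (X = 2*(((444 + 10)*(-508 + 364) + 1403) - 422) = 2*((454*(-144) + 1403) - 422) = 2*((-65376 + 1403) - 422) = 2*(-63973 - 422) = 2*(-64395) = -128790)
X/V(-53, 21) + 3695/(-3869) = -128790/sqrt((-53)**2 + 21**2) + 3695/(-3869) = -128790/sqrt(2809 + 441) + 3695*(-1/3869) = -128790*sqrt(130)/650 - 3695/3869 = -12879*sqrt(130)/65 - 3695/3869 = -3695/3869 - 12879*sqrt(130)/65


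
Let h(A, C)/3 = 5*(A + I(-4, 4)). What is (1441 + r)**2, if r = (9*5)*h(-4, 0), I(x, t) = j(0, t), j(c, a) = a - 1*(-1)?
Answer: 4477456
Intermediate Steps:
j(c, a) = 1 + a (j(c, a) = a + 1 = 1 + a)
I(x, t) = 1 + t
h(A, C) = 75 + 15*A (h(A, C) = 3*(5*(A + (1 + 4))) = 3*(5*(A + 5)) = 3*(5*(5 + A)) = 3*(25 + 5*A) = 75 + 15*A)
r = 675 (r = (9*5)*(75 + 15*(-4)) = 45*(75 - 60) = 45*15 = 675)
(1441 + r)**2 = (1441 + 675)**2 = 2116**2 = 4477456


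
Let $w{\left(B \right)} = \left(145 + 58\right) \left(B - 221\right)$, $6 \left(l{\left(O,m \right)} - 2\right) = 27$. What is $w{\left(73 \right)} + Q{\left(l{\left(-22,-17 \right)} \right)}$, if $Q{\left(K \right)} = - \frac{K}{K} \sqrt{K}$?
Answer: $-30044 - \frac{\sqrt{26}}{2} \approx -30047.0$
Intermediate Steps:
$l{\left(O,m \right)} = \frac{13}{2}$ ($l{\left(O,m \right)} = 2 + \frac{1}{6} \cdot 27 = 2 + \frac{9}{2} = \frac{13}{2}$)
$w{\left(B \right)} = -44863 + 203 B$ ($w{\left(B \right)} = 203 \left(-221 + B\right) = -44863 + 203 B$)
$Q{\left(K \right)} = - \sqrt{K}$ ($Q{\left(K \right)} = \left(-1\right) 1 \sqrt{K} = - \sqrt{K}$)
$w{\left(73 \right)} + Q{\left(l{\left(-22,-17 \right)} \right)} = \left(-44863 + 203 \cdot 73\right) - \sqrt{\frac{13}{2}} = \left(-44863 + 14819\right) - \frac{\sqrt{26}}{2} = -30044 - \frac{\sqrt{26}}{2}$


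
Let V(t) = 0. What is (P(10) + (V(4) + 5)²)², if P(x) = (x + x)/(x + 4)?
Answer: 34225/49 ≈ 698.47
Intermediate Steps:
P(x) = 2*x/(4 + x) (P(x) = (2*x)/(4 + x) = 2*x/(4 + x))
(P(10) + (V(4) + 5)²)² = (2*10/(4 + 10) + (0 + 5)²)² = (2*10/14 + 5²)² = (2*10*(1/14) + 25)² = (10/7 + 25)² = (185/7)² = 34225/49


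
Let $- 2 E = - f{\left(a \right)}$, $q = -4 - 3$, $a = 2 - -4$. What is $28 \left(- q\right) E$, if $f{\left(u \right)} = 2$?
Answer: $196$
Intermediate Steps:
$a = 6$ ($a = 2 + 4 = 6$)
$q = -7$
$E = 1$ ($E = - \frac{\left(-1\right) 2}{2} = \left(- \frac{1}{2}\right) \left(-2\right) = 1$)
$28 \left(- q\right) E = 28 \left(\left(-1\right) \left(-7\right)\right) 1 = 28 \cdot 7 \cdot 1 = 196 \cdot 1 = 196$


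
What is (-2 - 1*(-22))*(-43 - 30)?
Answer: -1460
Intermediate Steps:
(-2 - 1*(-22))*(-43 - 30) = (-2 + 22)*(-73) = 20*(-73) = -1460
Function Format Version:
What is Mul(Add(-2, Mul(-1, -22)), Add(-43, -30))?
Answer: -1460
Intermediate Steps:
Mul(Add(-2, Mul(-1, -22)), Add(-43, -30)) = Mul(Add(-2, 22), -73) = Mul(20, -73) = -1460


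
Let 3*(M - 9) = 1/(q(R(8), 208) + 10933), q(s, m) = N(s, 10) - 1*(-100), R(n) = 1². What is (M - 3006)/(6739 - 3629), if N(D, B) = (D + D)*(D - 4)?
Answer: -49571878/51440955 ≈ -0.96367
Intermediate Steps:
N(D, B) = 2*D*(-4 + D) (N(D, B) = (2*D)*(-4 + D) = 2*D*(-4 + D))
R(n) = 1
q(s, m) = 100 + 2*s*(-4 + s) (q(s, m) = 2*s*(-4 + s) - 1*(-100) = 2*s*(-4 + s) + 100 = 100 + 2*s*(-4 + s))
M = 297730/33081 (M = 9 + 1/(3*((100 + 2*1*(-4 + 1)) + 10933)) = 9 + 1/(3*((100 + 2*1*(-3)) + 10933)) = 9 + 1/(3*((100 - 6) + 10933)) = 9 + 1/(3*(94 + 10933)) = 9 + (⅓)/11027 = 9 + (⅓)*(1/11027) = 9 + 1/33081 = 297730/33081 ≈ 9.0000)
(M - 3006)/(6739 - 3629) = (297730/33081 - 3006)/(6739 - 3629) = -99143756/33081/3110 = -99143756/33081*1/3110 = -49571878/51440955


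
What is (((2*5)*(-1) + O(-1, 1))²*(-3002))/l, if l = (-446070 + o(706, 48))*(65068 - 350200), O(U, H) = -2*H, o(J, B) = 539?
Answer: -1896/557171689 ≈ -3.4029e-6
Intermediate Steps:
l = 127035145092 (l = (-446070 + 539)*(65068 - 350200) = -445531*(-285132) = 127035145092)
(((2*5)*(-1) + O(-1, 1))²*(-3002))/l = (((2*5)*(-1) - 2*1)²*(-3002))/127035145092 = ((10*(-1) - 2)²*(-3002))*(1/127035145092) = ((-10 - 2)²*(-3002))*(1/127035145092) = ((-12)²*(-3002))*(1/127035145092) = (144*(-3002))*(1/127035145092) = -432288*1/127035145092 = -1896/557171689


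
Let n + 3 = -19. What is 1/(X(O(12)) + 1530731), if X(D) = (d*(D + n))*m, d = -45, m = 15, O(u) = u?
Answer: 1/1537481 ≈ 6.5041e-7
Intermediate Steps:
n = -22 (n = -3 - 19 = -22)
X(D) = 14850 - 675*D (X(D) = -45*(D - 22)*15 = -45*(-22 + D)*15 = (990 - 45*D)*15 = 14850 - 675*D)
1/(X(O(12)) + 1530731) = 1/((14850 - 675*12) + 1530731) = 1/((14850 - 8100) + 1530731) = 1/(6750 + 1530731) = 1/1537481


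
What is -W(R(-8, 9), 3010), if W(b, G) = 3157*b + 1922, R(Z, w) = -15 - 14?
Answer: 89631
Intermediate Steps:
R(Z, w) = -29
W(b, G) = 1922 + 3157*b
-W(R(-8, 9), 3010) = -(1922 + 3157*(-29)) = -(1922 - 91553) = -1*(-89631) = 89631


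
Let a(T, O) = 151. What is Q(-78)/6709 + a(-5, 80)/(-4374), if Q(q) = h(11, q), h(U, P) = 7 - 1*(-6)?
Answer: -956197/29345166 ≈ -0.032584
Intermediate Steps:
h(U, P) = 13 (h(U, P) = 7 + 6 = 13)
Q(q) = 13
Q(-78)/6709 + a(-5, 80)/(-4374) = 13/6709 + 151/(-4374) = 13*(1/6709) + 151*(-1/4374) = 13/6709 - 151/4374 = -956197/29345166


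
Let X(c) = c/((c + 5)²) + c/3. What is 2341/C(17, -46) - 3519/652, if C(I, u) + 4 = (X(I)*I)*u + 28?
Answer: -12438118167/2099221580 ≈ -5.9251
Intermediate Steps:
X(c) = c/3 + c/(5 + c)² (X(c) = c/((5 + c)²) + c*(⅓) = c/(5 + c)² + c/3 = c/3 + c/(5 + c)²)
C(I, u) = 24 + I*u*(I/3 + I/(5 + I)²) (C(I, u) = -4 + (((I/3 + I/(5 + I)²)*I)*u + 28) = -4 + ((I*(I/3 + I/(5 + I)²))*u + 28) = -4 + (I*u*(I/3 + I/(5 + I)²) + 28) = -4 + (28 + I*u*(I/3 + I/(5 + I)²)) = 24 + I*u*(I/3 + I/(5 + I)²))
2341/C(17, -46) - 3519/652 = 2341/(24 + (⅓)*(-46)*17² - 46*17²/(5 + 17)²) - 3519/652 = 2341/(24 + (⅓)*(-46)*289 - 46*289/22²) - 3519*1/652 = 2341/(24 - 13294/3 - 46*289*1/484) - 3519/652 = 2341/(24 - 13294/3 - 6647/242) - 3519/652 = 2341/(-3219665/726) - 3519/652 = 2341*(-726/3219665) - 3519/652 = -1699566/3219665 - 3519/652 = -12438118167/2099221580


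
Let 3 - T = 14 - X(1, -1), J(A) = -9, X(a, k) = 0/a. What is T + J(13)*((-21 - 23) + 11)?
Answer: 286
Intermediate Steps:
X(a, k) = 0
T = -11 (T = 3 - (14 - 1*0) = 3 - (14 + 0) = 3 - 1*14 = 3 - 14 = -11)
T + J(13)*((-21 - 23) + 11) = -11 - 9*((-21 - 23) + 11) = -11 - 9*(-44 + 11) = -11 - 9*(-33) = -11 + 297 = 286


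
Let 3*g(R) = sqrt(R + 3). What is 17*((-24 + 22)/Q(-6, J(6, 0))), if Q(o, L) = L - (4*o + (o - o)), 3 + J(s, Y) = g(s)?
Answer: -17/11 ≈ -1.5455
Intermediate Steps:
g(R) = sqrt(3 + R)/3 (g(R) = sqrt(R + 3)/3 = sqrt(3 + R)/3)
J(s, Y) = -3 + sqrt(3 + s)/3
Q(o, L) = L - 4*o (Q(o, L) = L - (4*o + 0) = L - 4*o)
17*((-24 + 22)/Q(-6, J(6, 0))) = 17*((-24 + 22)/((-3 + sqrt(3 + 6)/3) - 4*(-6))) = 17*(-2/((-3 + sqrt(9)/3) + 24)) = 17*(-2/((-3 + (1/3)*3) + 24)) = 17*(-2/((-3 + 1) + 24)) = 17*(-2/(-2 + 24)) = 17*(-2/22) = 17*(-2*1/22) = 17*(-1/11) = -17/11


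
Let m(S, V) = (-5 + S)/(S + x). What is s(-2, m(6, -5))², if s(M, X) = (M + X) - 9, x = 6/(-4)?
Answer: 9409/81 ≈ 116.16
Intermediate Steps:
x = -3/2 (x = 6*(-¼) = -3/2 ≈ -1.5000)
m(S, V) = (-5 + S)/(-3/2 + S) (m(S, V) = (-5 + S)/(S - 3/2) = (-5 + S)/(-3/2 + S))
s(M, X) = -9 + M + X
s(-2, m(6, -5))² = (-9 - 2 + 2*(-5 + 6)/(-3 + 2*6))² = (-9 - 2 + 2*1/(-3 + 12))² = (-9 - 2 + 2*1/9)² = (-9 - 2 + 2*(⅑)*1)² = (-9 - 2 + 2/9)² = (-97/9)² = 9409/81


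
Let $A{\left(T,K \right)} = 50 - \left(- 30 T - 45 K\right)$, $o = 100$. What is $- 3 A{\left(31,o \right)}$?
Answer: $-16440$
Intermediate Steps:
$A{\left(T,K \right)} = 50 + 30 T + 45 K$ ($A{\left(T,K \right)} = 50 - \left(- 45 K - 30 T\right) = 50 + \left(30 T + 45 K\right) = 50 + 30 T + 45 K$)
$- 3 A{\left(31,o \right)} = - 3 \left(50 + 30 \cdot 31 + 45 \cdot 100\right) = - 3 \left(50 + 930 + 4500\right) = \left(-3\right) 5480 = -16440$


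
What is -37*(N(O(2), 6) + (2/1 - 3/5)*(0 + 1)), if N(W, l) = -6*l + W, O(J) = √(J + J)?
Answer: 6031/5 ≈ 1206.2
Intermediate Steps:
O(J) = √2*√J (O(J) = √(2*J) = √2*√J)
N(W, l) = W - 6*l
-37*(N(O(2), 6) + (2/1 - 3/5)*(0 + 1)) = -37*((√2*√2 - 6*6) + (2/1 - 3/5)*(0 + 1)) = -37*((2 - 36) + (2*1 - 3*⅕)*1) = -37*(-34 + (2 - ⅗)*1) = -37*(-34 + (7/5)*1) = -37*(-34 + 7/5) = -37*(-163/5) = 6031/5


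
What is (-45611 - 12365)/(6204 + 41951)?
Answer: -57976/48155 ≈ -1.2039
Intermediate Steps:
(-45611 - 12365)/(6204 + 41951) = -57976/48155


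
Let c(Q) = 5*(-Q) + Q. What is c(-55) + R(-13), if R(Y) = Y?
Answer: 207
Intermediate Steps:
c(Q) = -4*Q (c(Q) = -5*Q + Q = -4*Q)
c(-55) + R(-13) = -4*(-55) - 13 = 220 - 13 = 207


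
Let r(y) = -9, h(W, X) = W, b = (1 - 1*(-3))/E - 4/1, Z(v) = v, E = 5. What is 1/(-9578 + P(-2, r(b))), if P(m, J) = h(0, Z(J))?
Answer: -1/9578 ≈ -0.00010441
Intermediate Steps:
b = -16/5 (b = (1 - 1*(-3))/5 - 4/1 = (1 + 3)*(1/5) - 4*1 = 4*(1/5) - 4 = 4/5 - 4 = -16/5 ≈ -3.2000)
P(m, J) = 0
1/(-9578 + P(-2, r(b))) = 1/(-9578 + 0) = 1/(-9578) = -1/9578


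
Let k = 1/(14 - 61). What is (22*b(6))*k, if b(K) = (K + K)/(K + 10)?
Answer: -33/94 ≈ -0.35106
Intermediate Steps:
k = -1/47 (k = 1/(-47) = -1/47 ≈ -0.021277)
b(K) = 2*K/(10 + K) (b(K) = (2*K)/(10 + K) = 2*K/(10 + K))
(22*b(6))*k = (22*(2*6/(10 + 6)))*(-1/47) = (22*(2*6/16))*(-1/47) = (22*(2*6*(1/16)))*(-1/47) = (22*(¾))*(-1/47) = (33/2)*(-1/47) = -33/94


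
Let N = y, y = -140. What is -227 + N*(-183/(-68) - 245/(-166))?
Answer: -1143462/1411 ≈ -810.39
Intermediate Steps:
N = -140
-227 + N*(-183/(-68) - 245/(-166)) = -227 - 140*(-183/(-68) - 245/(-166)) = -227 - 140*(-183*(-1/68) - 245*(-1/166)) = -227 - 140*(183/68 + 245/166) = -227 - 140*23519/5644 = -227 - 823165/1411 = -1143462/1411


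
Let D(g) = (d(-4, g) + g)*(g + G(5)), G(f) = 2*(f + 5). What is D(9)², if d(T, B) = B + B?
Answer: 613089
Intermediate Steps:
G(f) = 10 + 2*f (G(f) = 2*(5 + f) = 10 + 2*f)
d(T, B) = 2*B
D(g) = 3*g*(20 + g) (D(g) = (2*g + g)*(g + (10 + 2*5)) = (3*g)*(g + (10 + 10)) = (3*g)*(g + 20) = (3*g)*(20 + g) = 3*g*(20 + g))
D(9)² = (3*9*(20 + 9))² = (3*9*29)² = 783² = 613089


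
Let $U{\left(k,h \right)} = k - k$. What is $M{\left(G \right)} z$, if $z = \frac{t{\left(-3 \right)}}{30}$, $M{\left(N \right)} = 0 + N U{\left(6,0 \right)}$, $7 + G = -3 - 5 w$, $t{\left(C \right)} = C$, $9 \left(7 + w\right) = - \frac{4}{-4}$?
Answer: $0$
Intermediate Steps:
$U{\left(k,h \right)} = 0$
$w = - \frac{62}{9}$ ($w = -7 + \frac{\left(-4\right) \frac{1}{-4}}{9} = -7 + \frac{\left(-4\right) \left(- \frac{1}{4}\right)}{9} = -7 + \frac{1}{9} \cdot 1 = -7 + \frac{1}{9} = - \frac{62}{9} \approx -6.8889$)
$G = \frac{220}{9}$ ($G = -7 - - \frac{283}{9} = -7 + \left(-3 + \frac{310}{9}\right) = -7 + \frac{283}{9} = \frac{220}{9} \approx 24.444$)
$M{\left(N \right)} = 0$ ($M{\left(N \right)} = 0 + N 0 = 0 + 0 = 0$)
$z = - \frac{1}{10}$ ($z = - \frac{3}{30} = \left(-3\right) \frac{1}{30} = - \frac{1}{10} \approx -0.1$)
$M{\left(G \right)} z = 0 \left(- \frac{1}{10}\right) = 0$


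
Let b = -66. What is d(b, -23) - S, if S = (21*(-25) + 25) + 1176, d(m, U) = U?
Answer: -699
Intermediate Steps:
S = 676 (S = (-525 + 25) + 1176 = -500 + 1176 = 676)
d(b, -23) - S = -23 - 1*676 = -23 - 676 = -699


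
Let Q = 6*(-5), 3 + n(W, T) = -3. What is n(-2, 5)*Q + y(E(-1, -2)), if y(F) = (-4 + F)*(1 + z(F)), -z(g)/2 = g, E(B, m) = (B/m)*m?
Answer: 165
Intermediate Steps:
E(B, m) = B
n(W, T) = -6 (n(W, T) = -3 - 3 = -6)
z(g) = -2*g
Q = -30
y(F) = (1 - 2*F)*(-4 + F) (y(F) = (-4 + F)*(1 - 2*F) = (1 - 2*F)*(-4 + F))
n(-2, 5)*Q + y(E(-1, -2)) = -6*(-30) + (-4 - 2*(-1)² + 9*(-1)) = 180 + (-4 - 2*1 - 9) = 180 + (-4 - 2 - 9) = 180 - 15 = 165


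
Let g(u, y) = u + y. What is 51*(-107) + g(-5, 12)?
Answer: -5450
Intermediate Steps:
51*(-107) + g(-5, 12) = 51*(-107) + (-5 + 12) = -5457 + 7 = -5450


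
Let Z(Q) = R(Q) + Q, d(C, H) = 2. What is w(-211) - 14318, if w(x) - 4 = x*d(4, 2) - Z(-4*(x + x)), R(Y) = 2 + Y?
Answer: -18114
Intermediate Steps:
Z(Q) = 2 + 2*Q (Z(Q) = (2 + Q) + Q = 2 + 2*Q)
w(x) = 2 + 18*x (w(x) = 4 + (x*2 - (2 + 2*(-4*(x + x)))) = 4 + (2*x - (2 + 2*(-8*x))) = 4 + (2*x - (2 - 16*x)) = 4 + (2*x + (-2 + 16*x)) = 4 + (-2 + 18*x) = 2 + 18*x)
w(-211) - 14318 = (2 + 18*(-211)) - 14318 = (2 - 3798) - 14318 = -3796 - 14318 = -18114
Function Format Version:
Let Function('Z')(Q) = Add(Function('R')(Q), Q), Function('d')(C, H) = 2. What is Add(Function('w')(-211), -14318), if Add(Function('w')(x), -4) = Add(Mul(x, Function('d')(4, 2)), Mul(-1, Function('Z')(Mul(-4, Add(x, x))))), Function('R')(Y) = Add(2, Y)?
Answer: -18114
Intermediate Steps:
Function('Z')(Q) = Add(2, Mul(2, Q)) (Function('Z')(Q) = Add(Add(2, Q), Q) = Add(2, Mul(2, Q)))
Function('w')(x) = Add(2, Mul(18, x)) (Function('w')(x) = Add(4, Add(Mul(x, 2), Mul(-1, Add(2, Mul(2, Mul(-4, Add(x, x))))))) = Add(4, Add(Mul(2, x), Mul(-1, Add(2, Mul(2, Mul(-4, Mul(2, x))))))) = Add(4, Add(Mul(2, x), Mul(-1, Add(2, Mul(2, Mul(-8, x)))))) = Add(4, Add(Mul(2, x), Mul(-1, Add(2, Mul(-16, x))))) = Add(4, Add(Mul(2, x), Add(-2, Mul(16, x)))) = Add(4, Add(-2, Mul(18, x))) = Add(2, Mul(18, x)))
Add(Function('w')(-211), -14318) = Add(Add(2, Mul(18, -211)), -14318) = Add(Add(2, -3798), -14318) = Add(-3796, -14318) = -18114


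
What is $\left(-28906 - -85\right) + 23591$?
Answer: $-5230$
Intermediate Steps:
$\left(-28906 - -85\right) + 23591 = \left(-28906 + \left(160 - 75\right)\right) + 23591 = \left(-28906 + 85\right) + 23591 = -28821 + 23591 = -5230$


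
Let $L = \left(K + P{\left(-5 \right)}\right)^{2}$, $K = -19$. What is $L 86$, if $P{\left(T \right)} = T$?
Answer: $49536$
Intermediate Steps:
$L = 576$ ($L = \left(-19 - 5\right)^{2} = \left(-24\right)^{2} = 576$)
$L 86 = 576 \cdot 86 = 49536$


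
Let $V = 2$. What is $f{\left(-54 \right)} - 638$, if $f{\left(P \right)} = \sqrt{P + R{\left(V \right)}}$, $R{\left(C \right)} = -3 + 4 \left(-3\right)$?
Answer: $-638 + i \sqrt{69} \approx -638.0 + 8.3066 i$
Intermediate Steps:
$R{\left(C \right)} = -15$ ($R{\left(C \right)} = -3 - 12 = -15$)
$f{\left(P \right)} = \sqrt{-15 + P}$ ($f{\left(P \right)} = \sqrt{P - 15} = \sqrt{-15 + P}$)
$f{\left(-54 \right)} - 638 = \sqrt{-15 - 54} - 638 = \sqrt{-69} + \left(-1747 + 1109\right) = i \sqrt{69} - 638 = -638 + i \sqrt{69}$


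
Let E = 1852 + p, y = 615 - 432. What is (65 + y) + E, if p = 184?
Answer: 2284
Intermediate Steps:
y = 183
E = 2036 (E = 1852 + 184 = 2036)
(65 + y) + E = (65 + 183) + 2036 = 248 + 2036 = 2284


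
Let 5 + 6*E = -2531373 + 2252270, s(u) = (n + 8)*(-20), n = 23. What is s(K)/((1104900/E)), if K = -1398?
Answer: 480686/18415 ≈ 26.103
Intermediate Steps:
s(u) = -620 (s(u) = (23 + 8)*(-20) = 31*(-20) = -620)
E = -46518 (E = -⅚ + (-2531373 + 2252270)/6 = -⅚ + (⅙)*(-279103) = -⅚ - 279103/6 = -46518)
s(K)/((1104900/E)) = -620/(1104900/(-46518)) = -620/(1104900*(-1/46518)) = -620/(-184150/7753) = -620*(-7753/184150) = 480686/18415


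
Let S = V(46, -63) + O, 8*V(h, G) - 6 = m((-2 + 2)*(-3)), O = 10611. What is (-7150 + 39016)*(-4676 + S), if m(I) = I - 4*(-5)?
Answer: 378456549/2 ≈ 1.8923e+8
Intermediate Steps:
m(I) = 20 + I (m(I) = I + 20 = 20 + I)
V(h, G) = 13/4 (V(h, G) = ¾ + (20 + (-2 + 2)*(-3))/8 = ¾ + (20 + 0*(-3))/8 = ¾ + (20 + 0)/8 = ¾ + (⅛)*20 = ¾ + 5/2 = 13/4)
S = 42457/4 (S = 13/4 + 10611 = 42457/4 ≈ 10614.)
(-7150 + 39016)*(-4676 + S) = (-7150 + 39016)*(-4676 + 42457/4) = 31866*(23753/4) = 378456549/2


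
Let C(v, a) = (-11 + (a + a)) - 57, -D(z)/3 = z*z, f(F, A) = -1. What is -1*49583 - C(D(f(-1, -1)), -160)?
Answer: -49195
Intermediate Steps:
D(z) = -3*z**2 (D(z) = -3*z*z = -3*z**2)
C(v, a) = -68 + 2*a (C(v, a) = (-11 + 2*a) - 57 = -68 + 2*a)
-1*49583 - C(D(f(-1, -1)), -160) = -1*49583 - (-68 + 2*(-160)) = -49583 - (-68 - 320) = -49583 - 1*(-388) = -49583 + 388 = -49195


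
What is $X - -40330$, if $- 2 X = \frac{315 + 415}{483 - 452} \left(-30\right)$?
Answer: $\frac{1261180}{31} \approx 40683.0$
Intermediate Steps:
$X = \frac{10950}{31}$ ($X = - \frac{\frac{315 + 415}{483 - 452} \left(-30\right)}{2} = - \frac{\frac{730}{31} \left(-30\right)}{2} = \left(- \frac{1}{2}\right) \left(- \frac{21900}{31}\right) = \frac{10950}{31} \approx 353.23$)
$X - -40330 = \frac{10950}{31} - -40330 = \frac{10950}{31} + 40330 = \frac{1261180}{31}$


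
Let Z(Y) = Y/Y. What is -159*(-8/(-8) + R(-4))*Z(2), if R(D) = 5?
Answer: -954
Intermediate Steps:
Z(Y) = 1
-159*(-8/(-8) + R(-4))*Z(2) = -159*(-8/(-8) + 5) = -159*(-8*(-1/8) + 5) = -159*(1 + 5) = -954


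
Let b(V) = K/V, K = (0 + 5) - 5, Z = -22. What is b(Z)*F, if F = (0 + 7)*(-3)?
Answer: 0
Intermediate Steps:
F = -21 (F = 7*(-3) = -21)
K = 0 (K = 5 - 5 = 0)
b(V) = 0 (b(V) = 0/V = 0)
b(Z)*F = 0*(-21) = 0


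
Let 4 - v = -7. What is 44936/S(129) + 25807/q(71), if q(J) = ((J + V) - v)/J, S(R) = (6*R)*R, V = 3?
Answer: 10163908735/349461 ≈ 29085.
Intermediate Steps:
v = 11 (v = 4 - 1*(-7) = 4 + 7 = 11)
S(R) = 6*R²
q(J) = (-8 + J)/J (q(J) = ((J + 3) - 1*11)/J = ((3 + J) - 11)/J = (-8 + J)/J)
44936/S(129) + 25807/q(71) = 44936/((6*129²)) + 25807/(((-8 + 71)/71)) = 44936/((6*16641)) + 25807/(((1/71)*63)) = 44936/99846 + 25807/(63/71) = 44936*(1/99846) + 25807*(71/63) = 22468/49923 + 1832297/63 = 10163908735/349461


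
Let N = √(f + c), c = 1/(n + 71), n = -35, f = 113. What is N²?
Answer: 4069/36 ≈ 113.03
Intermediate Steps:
c = 1/36 (c = 1/(-35 + 71) = 1/36 ≈ 0.027778)
N = √4069/6 (N = √(113 + 1/36) = √(4069/36) = √4069/6 ≈ 10.631)
N² = (√4069/6)² = 4069/36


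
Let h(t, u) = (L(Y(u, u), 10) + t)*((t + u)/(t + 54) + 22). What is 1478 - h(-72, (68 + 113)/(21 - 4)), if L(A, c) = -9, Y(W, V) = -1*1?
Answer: 120227/34 ≈ 3536.1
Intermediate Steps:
Y(W, V) = -1
h(t, u) = (-9 + t)*(22 + (t + u)/(54 + t)) (h(t, u) = (-9 + t)*((t + u)/(t + 54) + 22) = (-9 + t)*((t + u)/(54 + t) + 22) = (-9 + t)*(22 + (t + u)/(54 + t)))
1478 - h(-72, (68 + 113)/(21 - 4)) = 1478 - (-10692 - 9*(68 + 113)/(21 - 4) + 23*(-72)² + 981*(-72) - 72*(68 + 113)/(21 - 4))/(54 - 72) = 1478 - (-10692 - 1629/17 + 23*5184 - 70632 - 13032/17)/(-18) = 1478 - (-1)*(-10692 - 1629/17 + 119232 - 70632 - 13032/17)/18 = 1478 - (-1)*629775/(18*17) = 1478 - 1*(-69975/34) = 1478 + 69975/34 = 120227/34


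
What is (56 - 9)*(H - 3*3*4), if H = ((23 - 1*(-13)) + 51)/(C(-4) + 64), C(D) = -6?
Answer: -3243/2 ≈ -1621.5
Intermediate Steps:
H = 3/2 (H = ((23 - 1*(-13)) + 51)/(-6 + 64) = ((23 + 13) + 51)/58 = (36 + 51)*(1/58) = 87*(1/58) = 3/2 ≈ 1.5000)
(56 - 9)*(H - 3*3*4) = (56 - 9)*(3/2 - 3*3*4) = 47*(3/2 - 9*4) = 47*(3/2 - 36) = 47*(-69/2) = -3243/2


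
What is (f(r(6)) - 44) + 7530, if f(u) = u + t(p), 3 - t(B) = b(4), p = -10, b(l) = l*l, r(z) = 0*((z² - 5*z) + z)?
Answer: 7473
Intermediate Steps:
r(z) = 0 (r(z) = 0*(z² - 4*z) = 0)
b(l) = l²
t(B) = -13 (t(B) = 3 - 1*4² = 3 - 1*16 = 3 - 16 = -13)
f(u) = -13 + u (f(u) = u - 13 = -13 + u)
(f(r(6)) - 44) + 7530 = ((-13 + 0) - 44) + 7530 = (-13 - 44) + 7530 = -57 + 7530 = 7473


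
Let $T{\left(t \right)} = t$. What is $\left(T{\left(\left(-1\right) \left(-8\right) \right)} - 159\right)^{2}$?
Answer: $22801$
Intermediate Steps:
$\left(T{\left(\left(-1\right) \left(-8\right) \right)} - 159\right)^{2} = \left(\left(-1\right) \left(-8\right) - 159\right)^{2} = \left(8 - 159\right)^{2} = \left(-151\right)^{2} = 22801$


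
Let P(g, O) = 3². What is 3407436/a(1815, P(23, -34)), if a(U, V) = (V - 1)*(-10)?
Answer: -851859/20 ≈ -42593.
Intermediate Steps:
P(g, O) = 9
a(U, V) = 10 - 10*V (a(U, V) = (-1 + V)*(-10) = 10 - 10*V)
3407436/a(1815, P(23, -34)) = 3407436/(10 - 10*9) = 3407436/(10 - 90) = 3407436/(-80) = 3407436*(-1/80) = -851859/20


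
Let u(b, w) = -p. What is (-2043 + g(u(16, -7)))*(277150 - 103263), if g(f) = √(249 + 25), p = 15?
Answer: -355251141 + 173887*√274 ≈ -3.5237e+8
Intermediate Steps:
u(b, w) = -15 (u(b, w) = -1*15 = -15)
g(f) = √274
(-2043 + g(u(16, -7)))*(277150 - 103263) = (-2043 + √274)*(277150 - 103263) = (-2043 + √274)*173887 = -355251141 + 173887*√274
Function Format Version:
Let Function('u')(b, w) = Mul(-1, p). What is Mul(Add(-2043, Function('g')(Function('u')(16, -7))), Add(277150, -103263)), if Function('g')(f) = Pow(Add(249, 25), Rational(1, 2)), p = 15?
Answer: Add(-355251141, Mul(173887, Pow(274, Rational(1, 2)))) ≈ -3.5237e+8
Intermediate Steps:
Function('u')(b, w) = -15 (Function('u')(b, w) = Mul(-1, 15) = -15)
Function('g')(f) = Pow(274, Rational(1, 2))
Mul(Add(-2043, Function('g')(Function('u')(16, -7))), Add(277150, -103263)) = Mul(Add(-2043, Pow(274, Rational(1, 2))), Add(277150, -103263)) = Mul(Add(-2043, Pow(274, Rational(1, 2))), 173887) = Add(-355251141, Mul(173887, Pow(274, Rational(1, 2))))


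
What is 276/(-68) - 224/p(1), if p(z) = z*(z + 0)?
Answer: -3877/17 ≈ -228.06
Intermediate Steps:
p(z) = z**2 (p(z) = z*z = z**2)
276/(-68) - 224/p(1) = 276/(-68) - 224/(1**2) = 276*(-1/68) - 224/1 = -69/17 - 224*1 = -69/17 - 224 = -3877/17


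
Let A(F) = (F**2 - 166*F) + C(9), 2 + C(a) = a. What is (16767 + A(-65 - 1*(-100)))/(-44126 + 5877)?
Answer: -12189/38249 ≈ -0.31868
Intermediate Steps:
C(a) = -2 + a
A(F) = 7 + F**2 - 166*F (A(F) = (F**2 - 166*F) + (-2 + 9) = (F**2 - 166*F) + 7 = 7 + F**2 - 166*F)
(16767 + A(-65 - 1*(-100)))/(-44126 + 5877) = (16767 + (7 + (-65 - 1*(-100))**2 - 166*(-65 - 1*(-100))))/(-44126 + 5877) = (16767 + (7 + (-65 + 100)**2 - 166*(-65 + 100)))/(-38249) = (16767 + (7 + 35**2 - 166*35))*(-1/38249) = (16767 + (7 + 1225 - 5810))*(-1/38249) = (16767 - 4578)*(-1/38249) = 12189*(-1/38249) = -12189/38249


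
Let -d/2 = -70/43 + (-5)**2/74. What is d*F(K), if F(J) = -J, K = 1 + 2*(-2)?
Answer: 12315/1591 ≈ 7.7404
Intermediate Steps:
K = -3 (K = 1 - 4 = -3)
d = 4105/1591 (d = -2*(-70/43 + (-5)**2/74) = -2*(-70*1/43 + 25*(1/74)) = -2*(-70/43 + 25/74) = -2*(-4105/3182) = 4105/1591 ≈ 2.5801)
d*F(K) = 4105*(-1*(-3))/1591 = (4105/1591)*3 = 12315/1591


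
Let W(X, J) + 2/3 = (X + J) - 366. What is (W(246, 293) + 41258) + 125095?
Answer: 499576/3 ≈ 1.6653e+5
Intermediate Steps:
W(X, J) = -1100/3 + J + X (W(X, J) = -⅔ + ((X + J) - 366) = -⅔ + ((J + X) - 366) = -⅔ + (-366 + J + X) = -1100/3 + J + X)
(W(246, 293) + 41258) + 125095 = ((-1100/3 + 293 + 246) + 41258) + 125095 = (517/3 + 41258) + 125095 = 124291/3 + 125095 = 499576/3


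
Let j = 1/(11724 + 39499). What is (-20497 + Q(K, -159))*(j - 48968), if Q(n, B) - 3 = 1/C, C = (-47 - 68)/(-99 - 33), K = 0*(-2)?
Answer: 5911226824399114/5890645 ≈ 1.0035e+9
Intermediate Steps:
K = 0
j = 1/51223 ≈ 1.9522e-5
C = 115/132 (C = -115/(-132) = -115*(-1/132) = 115/132 ≈ 0.87121)
Q(n, B) = 477/115 (Q(n, B) = 3 + 1/(115/132) = 3 + 132/115 = 477/115)
(-20497 + Q(K, -159))*(j - 48968) = (-20497 + 477/115)*(1/51223 - 48968) = -2356678/115*(-2508287863/51223) = 5911226824399114/5890645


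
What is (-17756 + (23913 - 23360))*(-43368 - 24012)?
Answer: 1159138140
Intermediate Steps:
(-17756 + (23913 - 23360))*(-43368 - 24012) = (-17756 + 553)*(-67380) = -17203*(-67380) = 1159138140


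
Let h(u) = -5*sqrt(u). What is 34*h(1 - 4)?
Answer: -170*I*sqrt(3) ≈ -294.45*I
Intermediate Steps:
34*h(1 - 4) = 34*(-5*sqrt(1 - 4)) = 34*(-5*I*sqrt(3)) = -170*I*sqrt(3)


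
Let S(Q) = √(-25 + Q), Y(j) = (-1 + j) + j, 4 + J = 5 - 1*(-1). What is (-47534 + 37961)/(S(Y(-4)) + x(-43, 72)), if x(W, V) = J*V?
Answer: -689256/10385 + 9573*I*√34/20770 ≈ -66.37 + 2.6875*I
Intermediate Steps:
J = 2 (J = -4 + (5 - 1*(-1)) = -4 + (5 + 1) = -4 + 6 = 2)
x(W, V) = 2*V
Y(j) = -1 + 2*j
(-47534 + 37961)/(S(Y(-4)) + x(-43, 72)) = (-47534 + 37961)/(√(-25 + (-1 + 2*(-4))) + 2*72) = -9573/(√(-25 + (-1 - 8)) + 144) = -9573/(√(-25 - 9) + 144) = -9573/(√(-34) + 144) = -9573/(I*√34 + 144) = -9573/(144 + I*√34)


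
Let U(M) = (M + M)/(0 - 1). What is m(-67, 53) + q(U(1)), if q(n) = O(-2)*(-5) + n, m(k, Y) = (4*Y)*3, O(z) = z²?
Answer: 614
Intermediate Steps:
U(M) = -2*M (U(M) = (2*M)/(-1) = (2*M)*(-1) = -2*M)
m(k, Y) = 12*Y
q(n) = -20 + n (q(n) = (-2)²*(-5) + n = 4*(-5) + n = -20 + n)
m(-67, 53) + q(U(1)) = 12*53 + (-20 - 2*1) = 636 + (-20 - 2) = 636 - 22 = 614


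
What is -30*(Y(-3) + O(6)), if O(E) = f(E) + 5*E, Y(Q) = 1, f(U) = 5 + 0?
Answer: -1080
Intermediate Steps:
f(U) = 5
O(E) = 5 + 5*E
-30*(Y(-3) + O(6)) = -30*(1 + (5 + 5*6)) = -30*(1 + (5 + 30)) = -30*(1 + 35) = -30*36 = -1080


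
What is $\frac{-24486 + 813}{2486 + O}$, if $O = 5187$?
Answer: $- \frac{23673}{7673} \approx -3.0852$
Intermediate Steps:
$\frac{-24486 + 813}{2486 + O} = \frac{-24486 + 813}{2486 + 5187} = - \frac{23673}{7673}$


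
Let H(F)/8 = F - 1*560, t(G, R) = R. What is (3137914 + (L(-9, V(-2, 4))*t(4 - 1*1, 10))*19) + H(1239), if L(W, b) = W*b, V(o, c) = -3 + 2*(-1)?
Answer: 3151896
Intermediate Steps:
H(F) = -4480 + 8*F (H(F) = 8*(F - 1*560) = 8*(F - 560) = 8*(-560 + F) = -4480 + 8*F)
V(o, c) = -5 (V(o, c) = -3 - 2 = -5)
(3137914 + (L(-9, V(-2, 4))*t(4 - 1*1, 10))*19) + H(1239) = (3137914 + (-9*(-5)*10)*19) + (-4480 + 8*1239) = (3137914 + (45*10)*19) + (-4480 + 9912) = (3137914 + 450*19) + 5432 = (3137914 + 8550) + 5432 = 3146464 + 5432 = 3151896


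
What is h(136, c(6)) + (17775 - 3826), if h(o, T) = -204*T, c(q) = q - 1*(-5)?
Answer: 11705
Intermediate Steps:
c(q) = 5 + q (c(q) = q + 5 = 5 + q)
h(136, c(6)) + (17775 - 3826) = -204*(5 + 6) + (17775 - 3826) = -204*11 + 13949 = -2244 + 13949 = 11705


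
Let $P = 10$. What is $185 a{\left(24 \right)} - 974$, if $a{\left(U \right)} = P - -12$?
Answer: $3096$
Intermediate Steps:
$a{\left(U \right)} = 22$ ($a{\left(U \right)} = 10 - -12 = 10 + 12 = 22$)
$185 a{\left(24 \right)} - 974 = 185 \cdot 22 - 974 = 4070 - 974 = 3096$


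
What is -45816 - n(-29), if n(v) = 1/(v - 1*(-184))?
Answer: -7101481/155 ≈ -45816.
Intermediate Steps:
n(v) = 1/(184 + v) (n(v) = 1/(v + 184) = 1/(184 + v))
-45816 - n(-29) = -45816 - 1/(184 - 29) = -45816 - 1/155 = -7101481/155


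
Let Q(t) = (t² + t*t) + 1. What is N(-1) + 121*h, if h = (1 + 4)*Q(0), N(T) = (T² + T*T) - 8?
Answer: 599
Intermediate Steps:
Q(t) = 1 + 2*t² (Q(t) = (t² + t²) + 1 = 2*t² + 1 = 1 + 2*t²)
N(T) = -8 + 2*T² (N(T) = (T² + T²) - 8 = 2*T² - 8 = -8 + 2*T²)
h = 5 (h = (1 + 4)*(1 + 2*0²) = 5*(1 + 2*0) = 5*(1 + 0) = 5*1 = 5)
N(-1) + 121*h = (-8 + 2*(-1)²) + 121*5 = (-8 + 2*1) + 605 = (-8 + 2) + 605 = -6 + 605 = 599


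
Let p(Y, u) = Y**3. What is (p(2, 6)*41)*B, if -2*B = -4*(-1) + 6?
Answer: -1640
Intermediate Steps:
B = -5 (B = -(-4*(-1) + 6)/2 = -(4 + 6)/2 = -1/2*10 = -5)
(p(2, 6)*41)*B = (2**3*41)*(-5) = (8*41)*(-5) = 328*(-5) = -1640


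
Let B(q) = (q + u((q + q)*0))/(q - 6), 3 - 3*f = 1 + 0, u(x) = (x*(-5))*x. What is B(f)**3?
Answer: -1/512 ≈ -0.0019531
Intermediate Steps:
u(x) = -5*x**2 (u(x) = (-5*x)*x = -5*x**2)
f = 2/3 (f = 1 - (1 + 0)/3 = 1 - 1/3*1 = 1 - 1/3 = 2/3 ≈ 0.66667)
B(q) = q/(-6 + q) (B(q) = (q - 5*((q + q)*0)**2)/(q - 6) = (q - 5*((2*q)*0)**2)/(-6 + q) = (q - 5*0**2)/(-6 + q) = (q - 5*0)/(-6 + q) = (q + 0)/(-6 + q) = q/(-6 + q))
B(f)**3 = (2/(3*(-6 + 2/3)))**3 = (2/(3*(-16/3)))**3 = ((2/3)*(-3/16))**3 = (-1/8)**3 = -1/512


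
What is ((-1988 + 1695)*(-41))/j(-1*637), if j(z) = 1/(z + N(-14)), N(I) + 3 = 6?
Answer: -7616242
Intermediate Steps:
N(I) = 3 (N(I) = -3 + 6 = 3)
j(z) = 1/(3 + z) (j(z) = 1/(z + 3) = 1/(3 + z))
((-1988 + 1695)*(-41))/j(-1*637) = ((-1988 + 1695)*(-41))/(1/(3 - 1*637)) = (-293*(-41))/(1/(3 - 637)) = 12013/(1/(-634)) = 12013/(-1/634) = 12013*(-634) = -7616242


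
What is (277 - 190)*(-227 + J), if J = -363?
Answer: -51330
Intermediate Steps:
(277 - 190)*(-227 + J) = (277 - 190)*(-227 - 363) = 87*(-590) = -51330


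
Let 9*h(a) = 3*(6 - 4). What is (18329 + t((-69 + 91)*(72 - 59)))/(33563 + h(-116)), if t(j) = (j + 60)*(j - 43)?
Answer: 307221/100691 ≈ 3.0511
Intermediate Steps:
t(j) = (-43 + j)*(60 + j) (t(j) = (60 + j)*(-43 + j) = (-43 + j)*(60 + j))
h(a) = 2/3 (h(a) = (3*(6 - 4))/9 = (3*2)/9 = (1/9)*6 = 2/3)
(18329 + t((-69 + 91)*(72 - 59)))/(33563 + h(-116)) = (18329 + (-2580 + ((-69 + 91)*(72 - 59))**2 + 17*((-69 + 91)*(72 - 59))))/(33563 + 2/3) = (18329 + (-2580 + (22*13)**2 + 17*(22*13)))/(100691/3) = (18329 + (-2580 + 286**2 + 17*286))*(3/100691) = (18329 + (-2580 + 81796 + 4862))*(3/100691) = (18329 + 84078)*(3/100691) = 102407*(3/100691) = 307221/100691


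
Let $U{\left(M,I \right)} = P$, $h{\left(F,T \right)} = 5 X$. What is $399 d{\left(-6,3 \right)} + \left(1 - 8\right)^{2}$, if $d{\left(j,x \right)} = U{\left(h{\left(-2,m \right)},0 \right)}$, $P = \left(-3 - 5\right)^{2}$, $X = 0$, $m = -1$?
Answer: $25585$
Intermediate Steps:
$h{\left(F,T \right)} = 0$ ($h{\left(F,T \right)} = 5 \cdot 0 = 0$)
$P = 64$ ($P = \left(-8\right)^{2} = 64$)
$U{\left(M,I \right)} = 64$
$d{\left(j,x \right)} = 64$
$399 d{\left(-6,3 \right)} + \left(1 - 8\right)^{2} = 399 \cdot 64 + \left(1 - 8\right)^{2} = 25536 + \left(-7\right)^{2} = 25536 + 49 = 25585$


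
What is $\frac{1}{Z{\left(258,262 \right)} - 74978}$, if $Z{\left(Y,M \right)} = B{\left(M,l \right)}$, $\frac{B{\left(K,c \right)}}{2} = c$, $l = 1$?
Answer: $- \frac{1}{74976} \approx -1.3338 \cdot 10^{-5}$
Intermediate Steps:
$B{\left(K,c \right)} = 2 c$
$Z{\left(Y,M \right)} = 2$ ($Z{\left(Y,M \right)} = 2 \cdot 1 = 2$)
$\frac{1}{Z{\left(258,262 \right)} - 74978} = \frac{1}{2 - 74978} = \frac{1}{-74976} = - \frac{1}{74976}$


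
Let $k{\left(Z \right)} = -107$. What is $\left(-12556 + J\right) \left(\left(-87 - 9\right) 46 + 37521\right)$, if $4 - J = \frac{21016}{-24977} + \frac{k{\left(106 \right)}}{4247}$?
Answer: $- \frac{44075685170663685}{106077319} \approx -4.1551 \cdot 10^{8}$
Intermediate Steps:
$J = \frac{516236767}{106077319}$ ($J = 4 - \left(\frac{21016}{-24977} - \frac{107}{4247}\right) = 4 - \left(21016 \left(- \frac{1}{24977}\right) - \frac{107}{4247}\right) = 4 - \left(- \frac{21016}{24977} - \frac{107}{4247}\right) = 4 - - \frac{91927491}{106077319} = 4 + \frac{91927491}{106077319} = \frac{516236767}{106077319} \approx 4.8666$)
$\left(-12556 + J\right) \left(\left(-87 - 9\right) 46 + 37521\right) = \left(-12556 + \frac{516236767}{106077319}\right) \left(\left(-87 - 9\right) 46 + 37521\right) = - \frac{1331390580597 \left(\left(-96\right) 46 + 37521\right)}{106077319} = - \frac{1331390580597 \left(-4416 + 37521\right)}{106077319} = \left(- \frac{1331390580597}{106077319}\right) 33105 = - \frac{44075685170663685}{106077319}$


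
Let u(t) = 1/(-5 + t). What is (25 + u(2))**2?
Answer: 5476/9 ≈ 608.44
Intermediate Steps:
(25 + u(2))**2 = (25 + 1/(-5 + 2))**2 = (25 + 1/(-3))**2 = (25 - 1/3)**2 = (74/3)**2 = 5476/9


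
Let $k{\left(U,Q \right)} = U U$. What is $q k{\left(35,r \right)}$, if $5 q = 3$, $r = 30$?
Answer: $735$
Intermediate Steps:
$q = \frac{3}{5}$ ($q = \frac{1}{5} \cdot 3 = \frac{3}{5} \approx 0.6$)
$k{\left(U,Q \right)} = U^{2}$
$q k{\left(35,r \right)} = \frac{3 \cdot 35^{2}}{5} = \frac{3}{5} \cdot 1225 = 735$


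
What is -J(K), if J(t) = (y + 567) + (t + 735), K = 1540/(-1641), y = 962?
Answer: -3713684/1641 ≈ -2263.1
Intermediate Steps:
K = -1540/1641 (K = 1540*(-1/1641) = -1540/1641 ≈ -0.93845)
J(t) = 2264 + t (J(t) = (962 + 567) + (t + 735) = 1529 + (735 + t) = 2264 + t)
-J(K) = -(2264 - 1540/1641) = -1*3713684/1641 = -3713684/1641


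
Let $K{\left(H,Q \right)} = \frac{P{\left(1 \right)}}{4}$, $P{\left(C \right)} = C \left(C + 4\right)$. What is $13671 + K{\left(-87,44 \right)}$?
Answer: $\frac{54689}{4} \approx 13672.0$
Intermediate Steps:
$P{\left(C \right)} = C \left(4 + C\right)$
$K{\left(H,Q \right)} = \frac{5}{4}$ ($K{\left(H,Q \right)} = \frac{1 \left(4 + 1\right)}{4} = 1 \cdot 5 \cdot \frac{1}{4} = 5 \cdot \frac{1}{4} = \frac{5}{4}$)
$13671 + K{\left(-87,44 \right)} = 13671 + \frac{5}{4} = \frac{54689}{4}$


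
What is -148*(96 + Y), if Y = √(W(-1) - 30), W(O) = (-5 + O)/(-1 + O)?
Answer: -14208 - 444*I*√3 ≈ -14208.0 - 769.03*I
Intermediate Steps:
W(O) = (-5 + O)/(-1 + O)
Y = 3*I*√3 (Y = √((-5 - 1)/(-1 - 1) - 30) = √(-6/(-2) - 30) = √(-½*(-6) - 30) = √(3 - 30) = √(-27) = 3*I*√3 ≈ 5.1962*I)
-148*(96 + Y) = -148*(96 + 3*I*√3) = -14208 - 444*I*√3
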